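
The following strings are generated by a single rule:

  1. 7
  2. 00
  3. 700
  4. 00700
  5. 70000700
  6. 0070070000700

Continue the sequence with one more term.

This is a Fibonacci-style word recurrence s(k) = s(k−2)·s(k−1): e.g. 7·00 = 700.
Continuing: 70000700 · 0070070000700 gives term 7.

700007000070070000700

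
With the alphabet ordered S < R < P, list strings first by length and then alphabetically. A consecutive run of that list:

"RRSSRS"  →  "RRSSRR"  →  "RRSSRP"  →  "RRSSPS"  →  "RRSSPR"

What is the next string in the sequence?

The successor of RRSSPR increments the rightmost position that isn't already P and resets every position after it to S.

RRSSPP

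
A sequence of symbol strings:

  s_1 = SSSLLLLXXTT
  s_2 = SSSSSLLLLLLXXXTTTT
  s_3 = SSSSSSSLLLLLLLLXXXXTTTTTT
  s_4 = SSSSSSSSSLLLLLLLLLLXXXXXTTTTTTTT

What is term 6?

SSSSSSSSSSSSSLLLLLLLLLLLLLLXXXXXXXTTTTTTTTTTTT

Reading off run lengths: S runs 3, 5, 7, 9; L runs 4, 6, 8, 10; X runs 2, 3, 4, 5; T runs 2, 4, 6, 8 — each is linear in n (n = 1, 2, …).
At n = 6 the blocks have lengths 13, 14, 7, 12.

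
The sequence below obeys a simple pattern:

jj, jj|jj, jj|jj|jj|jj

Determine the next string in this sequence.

jj|jj|jj|jj|jj|jj|jj|jj

Every step duplicates the string with '|' between the halves.
One more doubling of jj|jj|jj|jj gives the answer.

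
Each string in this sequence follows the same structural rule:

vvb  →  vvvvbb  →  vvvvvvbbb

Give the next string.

vvvvvvvvbbbb

Term n consists of 2n v's, followed by n b's (n = 1, 2, …).
Setting n = 4 gives 8, 4 characters in each block.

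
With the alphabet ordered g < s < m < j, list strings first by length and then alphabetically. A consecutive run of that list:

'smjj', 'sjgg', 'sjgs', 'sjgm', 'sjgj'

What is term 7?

sjss

Continuing the enumeration 2 steps past sjgj: sjgj → sjsg → (answer).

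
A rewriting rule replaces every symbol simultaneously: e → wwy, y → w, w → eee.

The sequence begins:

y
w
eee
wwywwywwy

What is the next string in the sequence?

Expanding wwywwywwy: w→eee, w→eee, y→w, w→eee, w→eee, y→w, w→eee, w→eee, y→w. Concatenated: eee eee w eee eee w eee eee w.

eeeeeeweeeeeeweeeeeew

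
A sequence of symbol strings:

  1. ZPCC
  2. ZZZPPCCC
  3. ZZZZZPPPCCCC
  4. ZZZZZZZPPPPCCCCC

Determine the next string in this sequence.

ZZZZZZZZZPPPPPCCCCCC

Term n consists of 2n-1 Z's, followed by n P's, followed by n+1 C's (n = 1, 2, …).
At n = 5 the blocks have lengths 9, 5, 6.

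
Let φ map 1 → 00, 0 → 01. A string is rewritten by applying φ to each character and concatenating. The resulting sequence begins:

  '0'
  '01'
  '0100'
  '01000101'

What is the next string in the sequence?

0100010101000100

Rewriting each symbol of 01000101: 0→01, 1→00, 0→01, 0→01, 0→01, 1→00, 0→01, 1→00, which concatenates to 01 00 01 01 01 00 01 00.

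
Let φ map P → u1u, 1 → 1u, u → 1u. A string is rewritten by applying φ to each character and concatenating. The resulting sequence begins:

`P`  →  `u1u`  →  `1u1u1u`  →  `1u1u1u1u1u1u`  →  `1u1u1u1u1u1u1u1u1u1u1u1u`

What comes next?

1u1u1u1u1u1u1u1u1u1u1u1u1u1u1u1u1u1u1u1u1u1u1u1u

φ(1u1u1u1u1u1u1u1u1u1u1u1u) expands symbol-by-symbol to 1u 1u 1u 1u 1u 1u 1u 1u 1u 1u 1u 1u 1u 1u 1u 1u 1u 1u 1u 1u 1u 1u 1u 1u; joining the 24 pieces gives the next term.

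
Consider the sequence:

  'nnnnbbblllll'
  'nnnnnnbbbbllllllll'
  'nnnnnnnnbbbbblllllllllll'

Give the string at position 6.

nnnnnnnnnnnnnnbbbbbbbbllllllllllllllllllll

Each string has the form n^{2n+2} b^{n+2} l^{3n+2} (n = 1, 2, …).
For term 6, n = 6, so the run lengths are 14, 8, 20.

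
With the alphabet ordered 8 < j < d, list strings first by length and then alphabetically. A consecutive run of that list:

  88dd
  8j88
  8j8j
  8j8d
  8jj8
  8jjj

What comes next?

The successor of 8jjj increments the rightmost position that isn't already d and resets every position after it to 8.

8jjd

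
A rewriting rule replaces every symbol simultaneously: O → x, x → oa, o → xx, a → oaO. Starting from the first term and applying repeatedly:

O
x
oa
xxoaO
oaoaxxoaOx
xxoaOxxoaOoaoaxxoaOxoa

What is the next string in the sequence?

oaoaxxoaOxoaoaxxoaOxxxoaOxxoaOoaoaxxoaOxoaxxoaO

Applying the rule to each of the 22 symbols of xxoaOxxoaOoaoaxxoaOxoa gives the pieces oa oa xx oaO x oa oa xx oaO x xx oaO xx oaO oa oa xx oaO x oa xx oaO, which concatenate to the answer.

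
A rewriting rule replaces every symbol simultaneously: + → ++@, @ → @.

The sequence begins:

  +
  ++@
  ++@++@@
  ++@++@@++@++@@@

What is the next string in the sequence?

Rewriting the 15 symbols of ++@++@@++@++@@@ one by one yields ++@ ++@ @ ++@ ++@ @ @ ++@ ++@ @ ++@ ++@ @ @ @; concatenated:

++@++@@++@++@@@++@++@@++@++@@@@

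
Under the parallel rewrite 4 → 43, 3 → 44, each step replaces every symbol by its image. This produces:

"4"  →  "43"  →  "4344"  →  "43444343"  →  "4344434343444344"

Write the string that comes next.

43444343434443444344434343444343

φ(4344434343444344) expands symbol-by-symbol to 43 44 43 43 43 44 43 44 43 44 43 43 43 44 43 43; joining the 16 pieces gives the next term.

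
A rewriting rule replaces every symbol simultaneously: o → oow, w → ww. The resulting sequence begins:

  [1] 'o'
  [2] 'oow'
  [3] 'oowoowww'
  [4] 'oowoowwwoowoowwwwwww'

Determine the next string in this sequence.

oowoowwwoowoowwwwwwwoowoowwwoowoowwwwwwwwwwwwwww

Replace each of the 20 characters of oowoowwwoowoowwwwwww in place — oow oow ww oow oow ww ww ww oow oow ww oow oow ww ww ww ww ww ww ww — and concatenate.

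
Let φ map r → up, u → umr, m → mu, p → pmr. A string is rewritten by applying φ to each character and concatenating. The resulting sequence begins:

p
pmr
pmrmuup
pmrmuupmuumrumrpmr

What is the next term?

pmrmuupmuumrumrpmrmuumrumrmuupumrmuuppmrmuup

φ(pmrmuupmuumrumrpmr) expands symbol-by-symbol to pmr mu up mu umr umr pmr mu umr umr mu up umr mu up pmr mu up; joining the 18 pieces gives the next term.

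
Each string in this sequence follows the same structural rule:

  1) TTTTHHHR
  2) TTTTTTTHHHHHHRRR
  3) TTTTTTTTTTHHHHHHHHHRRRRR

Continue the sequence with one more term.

Each string has the form T^{3n+1} H^{3n} R^{2n-1} (n = 1, 2, …).
At n = 4 the blocks have lengths 13, 12, 7.

TTTTTTTTTTTTTHHHHHHHHHHHHRRRRRRR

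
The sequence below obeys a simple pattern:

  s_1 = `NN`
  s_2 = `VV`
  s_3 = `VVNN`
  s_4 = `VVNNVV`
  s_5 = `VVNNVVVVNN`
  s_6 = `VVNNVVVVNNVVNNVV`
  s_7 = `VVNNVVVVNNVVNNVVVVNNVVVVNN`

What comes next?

VVNNVVVVNNVVNNVVVVNNVVVVNNVVNNVVVVNNVVNNVV

This is a Fibonacci-style word recurrence s(k) = s(k−1)·s(k−2): e.g. VV·NN = VVNN.
The next term joins VVNNVVVVNNVVNNVVVVNNVVVVNN and VVNNVVVVNNVVNNVV.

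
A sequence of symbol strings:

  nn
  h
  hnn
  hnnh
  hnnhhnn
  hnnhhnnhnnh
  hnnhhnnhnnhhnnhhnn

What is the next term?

From term 3 onward, concatenate the last term with the second-to-last: h·nn = hnn, hnn·h = hnnh, …
So term 8 is hnnhhnnhnnhhnnhhnn·hnnhhnnhnnh.

hnnhhnnhnnhhnnhhnnhnnhhnnhnnh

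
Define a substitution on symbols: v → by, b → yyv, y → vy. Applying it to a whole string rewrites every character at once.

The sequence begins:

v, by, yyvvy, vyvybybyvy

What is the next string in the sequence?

byvybyvyyyvvyyyvvybyvy

Expanding vyvybybyvy: v→by, y→vy, v→by, y→vy, b→yyv, y→vy, b→yyv, y→vy, v→by, y→vy. Concatenated: by vy by vy yyv vy yyv vy by vy.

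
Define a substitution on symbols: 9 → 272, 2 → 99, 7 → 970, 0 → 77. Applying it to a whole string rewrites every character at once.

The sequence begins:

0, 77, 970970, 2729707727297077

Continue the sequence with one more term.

Replace each of the 16 characters of 2729707727297077 in place — 99 970 99 272 970 77 970 970 99 970 99 272 970 77 970 970 — and concatenate.

999709927297077970970999709927297077970970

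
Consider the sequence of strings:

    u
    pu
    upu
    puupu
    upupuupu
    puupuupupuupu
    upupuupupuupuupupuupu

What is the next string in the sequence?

puupuupupuupuupupuupupuupuupupuupu

From term 3 onward, concatenate the second-to-last term with the last: u·pu = upu, pu·upu = puupu, …
So term 8 is puupuupupuupu·upupuupupuupuupupuupu.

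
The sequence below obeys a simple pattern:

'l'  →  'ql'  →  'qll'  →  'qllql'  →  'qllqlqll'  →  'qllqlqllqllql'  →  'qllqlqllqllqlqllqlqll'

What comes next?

qllqlqllqllqlqllqlqllqllqlqllqllql

From term 3 onward, concatenate the last term with the second-to-last: ql·l = qll, qll·ql = qllql, …
The next term joins qllqlqllqllqlqllqlqll and qllqlqllqllql.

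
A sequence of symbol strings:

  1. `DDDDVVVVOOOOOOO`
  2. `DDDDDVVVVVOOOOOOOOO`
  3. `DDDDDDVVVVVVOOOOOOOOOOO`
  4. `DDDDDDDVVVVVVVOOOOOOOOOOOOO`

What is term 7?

DDDDDDDDDDVVVVVVVVVVOOOOOOOOOOOOOOOOOOO

Reading off run lengths: D runs 4, 5, 6, 7; V runs 4, 5, 6, 7; O runs 7, 9, 11, 13 — each is linear in n, where the shown terms are n = 3, 4, 5, 6.
For term 7, n = 9, so the run lengths are 10, 10, 19.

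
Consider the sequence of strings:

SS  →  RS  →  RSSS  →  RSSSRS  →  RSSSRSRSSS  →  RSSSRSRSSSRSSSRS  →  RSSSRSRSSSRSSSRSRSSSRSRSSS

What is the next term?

RSSSRSRSSSRSSSRSRSSSRSRSSSRSSSRSRSSSRSSSRS

Each term (from the third on) is the previous term followed by the one before it: term 3 = RS·SS = RSSS.
The next term joins RSSSRSRSSSRSSSRSRSSSRSRSSS and RSSSRSRSSSRSSSRS.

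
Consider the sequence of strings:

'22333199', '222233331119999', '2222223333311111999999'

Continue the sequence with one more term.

Each string has the form 2^{2n} 3^{n+2} 1^{2n-1} 9^{2n} (n = 1, 2, …).
For the next term, n = 4, so the run lengths are 8, 6, 7, 8.

22222222333333111111199999999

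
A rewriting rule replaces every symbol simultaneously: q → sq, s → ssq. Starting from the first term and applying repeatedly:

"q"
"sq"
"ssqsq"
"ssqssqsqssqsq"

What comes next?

Replace each of the 13 characters of ssqssqsqssqsq in place — ssq ssq sq ssq ssq sq ssq sq ssq ssq sq ssq sq — and concatenate.

ssqssqsqssqssqsqssqsqssqssqsqssqsq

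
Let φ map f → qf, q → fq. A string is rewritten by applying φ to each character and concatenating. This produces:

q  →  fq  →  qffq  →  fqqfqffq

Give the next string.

qffqfqqffqqfqffq

Apply φ to fqqfqffq symbol by symbol: f→qf, q→fq, q→fq, f→qf, q→fq, f→qf, f→qf, q→fq; joined: qf fq fq qf fq qf qf fq.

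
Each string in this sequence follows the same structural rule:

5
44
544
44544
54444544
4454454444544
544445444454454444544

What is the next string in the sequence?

4454454444544544445444454454444544

This is a Fibonacci-style word recurrence s(k) = s(k−2)·s(k−1): e.g. 5·44 = 544.
Continuing: 4454454444544 · 544445444454454444544 gives term 8.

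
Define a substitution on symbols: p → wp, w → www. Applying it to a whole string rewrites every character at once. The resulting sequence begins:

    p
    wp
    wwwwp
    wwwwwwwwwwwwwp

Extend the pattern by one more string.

Rewriting the 14 symbols of wwwwwwwwwwwwwp one by one yields www www www www www www www www www www www www www wp; concatenated:

wwwwwwwwwwwwwwwwwwwwwwwwwwwwwwwwwwwwwwwwp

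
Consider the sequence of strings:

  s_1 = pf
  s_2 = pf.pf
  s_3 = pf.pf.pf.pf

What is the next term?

Each string is two copies of the previous one joined by '.'.
One more doubling of pf.pf.pf.pf gives the answer.

pf.pf.pf.pf.pf.pf.pf.pf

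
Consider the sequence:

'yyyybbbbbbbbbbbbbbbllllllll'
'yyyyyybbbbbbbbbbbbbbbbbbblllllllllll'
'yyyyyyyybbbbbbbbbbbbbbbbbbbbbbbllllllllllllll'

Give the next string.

yyyyyyyyyybbbbbbbbbbbbbbbbbbbbbbbbbbblllllllllllllllll

Reading off run lengths: y runs 4, 6, 8; b runs 15, 19, 23; l runs 8, 11, 14 — each is linear in n, where the shown terms are n = 3, 4, 5.
Setting n = 6 gives 10, 27, 17 characters in each block.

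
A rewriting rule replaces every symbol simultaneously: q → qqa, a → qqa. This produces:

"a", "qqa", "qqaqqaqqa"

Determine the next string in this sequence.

Expanding qqaqqaqqa: q→qqa, q→qqa, a→qqa, q→qqa, q→qqa, a→qqa, q→qqa, q→qqa, a→qqa. Concatenated: qqa qqa qqa qqa qqa qqa qqa qqa qqa.

qqaqqaqqaqqaqqaqqaqqaqqaqqa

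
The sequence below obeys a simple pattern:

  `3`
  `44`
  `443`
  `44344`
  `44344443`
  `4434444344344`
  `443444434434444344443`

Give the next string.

4434444344344443444434434444344344

From term 3 onward, concatenate the last term with the second-to-last: 44·3 = 443, 443·44 = 44344, …
Continuing: 443444434434444344443 · 4434444344344 gives term 8.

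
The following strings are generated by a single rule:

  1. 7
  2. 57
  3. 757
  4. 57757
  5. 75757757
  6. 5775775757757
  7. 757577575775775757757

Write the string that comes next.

5775775757757757577575775775757757

This is a Fibonacci-style word recurrence s(k) = s(k−2)·s(k−1): e.g. 7·57 = 757.
Continuing: 5775775757757 · 757577575775775757757 gives term 8.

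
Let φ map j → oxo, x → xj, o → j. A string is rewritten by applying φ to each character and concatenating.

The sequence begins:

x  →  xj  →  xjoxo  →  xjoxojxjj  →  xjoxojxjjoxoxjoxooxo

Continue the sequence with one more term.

xjoxojxjjoxoxjoxooxojxjjxjoxojxjjjxjj

Applying the rule to each of the 20 symbols of xjoxojxjjoxoxjoxooxo gives the pieces xj oxo j xj j oxo xj oxo oxo j xj j xj oxo j xj j j xj j, which concatenate to the answer.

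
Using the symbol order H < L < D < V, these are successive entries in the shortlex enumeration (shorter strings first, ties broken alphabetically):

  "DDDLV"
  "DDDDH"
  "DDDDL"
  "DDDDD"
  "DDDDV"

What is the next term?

DDDVH

Find the rightmost character of DDDDV below V, bump it to the next letter, and reset everything to its right to H.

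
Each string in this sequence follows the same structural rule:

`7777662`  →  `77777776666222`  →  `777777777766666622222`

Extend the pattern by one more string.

7777777777777666666662222222

The n-th term is 3n+1 7's then 2n 6's then 2n-1 2's (n = 1, 2, …).
Setting n = 4 gives 13, 8, 7 characters in each block.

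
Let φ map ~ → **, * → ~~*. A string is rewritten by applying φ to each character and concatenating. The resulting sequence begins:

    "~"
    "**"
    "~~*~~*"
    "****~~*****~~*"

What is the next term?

Replace each of the 14 characters of ****~~*****~~* in place — ~~* ~~* ~~* ~~* ** ** ~~* ~~* ~~* ~~* ~~* ** ** ~~* — and concatenate.

~~*~~*~~*~~*****~~*~~*~~*~~*~~*****~~*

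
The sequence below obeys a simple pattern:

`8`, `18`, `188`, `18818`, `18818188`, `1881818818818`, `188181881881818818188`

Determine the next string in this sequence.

This is a Fibonacci-style word recurrence s(k) = s(k−1)·s(k−2): e.g. 18·8 = 188.
So term 8 is 188181881881818818188·1881818818818.

1881818818818188181881881818818818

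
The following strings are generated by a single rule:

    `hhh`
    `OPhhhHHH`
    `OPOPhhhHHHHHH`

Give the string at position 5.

OPOPOPOPhhhHHHHHHHHHHHH

Each term wraps the previous one in OP on the left and HHH on the right.
From OPOPhhhHHHHHH, 2 further steps: OPOPhhhHHHHHH → OPOPOPhhhHHHHHHHHH → (answer).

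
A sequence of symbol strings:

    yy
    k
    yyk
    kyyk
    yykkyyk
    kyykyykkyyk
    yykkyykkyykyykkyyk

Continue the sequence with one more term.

This is a Fibonacci-style word recurrence s(k) = s(k−2)·s(k−1): e.g. yy·k = yyk.
The next term joins kyykyykkyyk and yykkyykkyykyykkyyk.

kyykyykkyykyykkyykkyykyykkyyk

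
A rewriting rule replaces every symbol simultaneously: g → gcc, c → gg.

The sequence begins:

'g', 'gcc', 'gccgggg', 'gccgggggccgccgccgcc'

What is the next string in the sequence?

gccgggggccgccgccgccgccgggggccgggggccgggggccgggg

Replace each of the 19 characters of gccgggggccgccgccgcc in place — gcc gg gg gcc gcc gcc gcc gcc gg gg gcc gg gg gcc gg gg gcc gg gg — and concatenate.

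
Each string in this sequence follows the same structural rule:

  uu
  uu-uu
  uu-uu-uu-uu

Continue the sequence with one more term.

s(k+1) = s(k)·-·s(k) — each term doubles the last with '-' between the halves.
Doubling uu-uu-uu-uu with '-' between the halves:

uu-uu-uu-uu-uu-uu-uu-uu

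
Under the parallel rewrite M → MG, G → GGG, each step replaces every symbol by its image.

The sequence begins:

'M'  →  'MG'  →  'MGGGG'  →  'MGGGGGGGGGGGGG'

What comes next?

Applying the rule to each of the 14 symbols of MGGGGGGGGGGGGG gives the pieces MG GGG GGG GGG GGG GGG GGG GGG GGG GGG GGG GGG GGG GGG, which concatenate to the answer.

MGGGGGGGGGGGGGGGGGGGGGGGGGGGGGGGGGGGGGGGG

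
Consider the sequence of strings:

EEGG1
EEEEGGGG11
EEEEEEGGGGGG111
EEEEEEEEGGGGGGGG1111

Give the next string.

Each string has the form E^{2n} G^{2n} 1^{n} (n = 1, 2, …).
For the next term, n = 5, so the run lengths are 10, 10, 5.

EEEEEEEEEEGGGGGGGGGG11111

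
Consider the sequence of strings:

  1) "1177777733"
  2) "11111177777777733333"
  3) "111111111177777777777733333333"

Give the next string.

Each string has the form 1^{4n-2} 7^{3n+3} 3^{3n-1} (n = 1, 2, …).
At n = 4 the blocks have lengths 14, 15, 11.

1111111111111177777777777777733333333333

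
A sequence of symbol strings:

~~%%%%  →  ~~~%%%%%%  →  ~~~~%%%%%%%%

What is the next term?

Term n consists of n ~'s, followed by 2n %'s, where the shown terms are n = 2, 3, 4.
At n = 5 the blocks have lengths 5, 10.

~~~~~%%%%%%%%%%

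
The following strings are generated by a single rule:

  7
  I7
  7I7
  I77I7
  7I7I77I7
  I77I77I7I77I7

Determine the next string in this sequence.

7I7I77I7I77I77I7I77I7

From term 3 onward, concatenate the second-to-last term with the last: 7·I7 = 7I7, I7·7I7 = I77I7, …
Continuing: 7I7I77I7 · I77I77I7I77I7 gives term 7.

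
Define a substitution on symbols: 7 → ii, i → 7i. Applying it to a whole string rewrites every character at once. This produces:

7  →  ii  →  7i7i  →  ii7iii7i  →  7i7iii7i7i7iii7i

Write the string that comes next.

ii7iii7i7i7iii7iii7iii7i7i7iii7i

Applying the rule to each of the 16 symbols of 7i7iii7i7i7iii7i gives the pieces ii 7i ii 7i 7i 7i ii 7i ii 7i ii 7i 7i 7i ii 7i, which concatenate to the answer.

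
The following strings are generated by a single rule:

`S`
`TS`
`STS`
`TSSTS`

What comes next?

STSTSSTS

From term 3 onward, concatenate the second-to-last term with the last: S·TS = STS, TS·STS = TSSTS, …
The next term joins STS and TSSTS.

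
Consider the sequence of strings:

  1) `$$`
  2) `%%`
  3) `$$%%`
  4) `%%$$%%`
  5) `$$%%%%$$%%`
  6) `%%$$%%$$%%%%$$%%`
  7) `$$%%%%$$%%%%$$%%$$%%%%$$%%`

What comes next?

%%$$%%$$%%%%$$%%$$%%%%$$%%%%$$%%$$%%%%$$%%

Each term (from the third on) is the two preceding terms concatenated in order: term 3 = $$·%% = $$%%.
So term 8 is %%$$%%$$%%%%$$%%·$$%%%%$$%%%%$$%%$$%%%%$$%%.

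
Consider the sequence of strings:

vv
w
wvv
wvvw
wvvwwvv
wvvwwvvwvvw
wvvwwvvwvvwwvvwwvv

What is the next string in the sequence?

wvvwwvvwvvwwvvwwvvwvvwwvvwvvw

This is a Fibonacci-style word recurrence s(k) = s(k−1)·s(k−2): e.g. w·vv = wvv.
The next term joins wvvwwvvwvvwwvvwwvv and wvvwwvvwvvw.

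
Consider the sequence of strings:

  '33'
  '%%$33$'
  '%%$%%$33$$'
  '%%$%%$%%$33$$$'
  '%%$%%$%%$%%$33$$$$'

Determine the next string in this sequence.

%%$%%$%%$%%$%%$33$$$$$

Each term wraps the previous one in %%$ on the left and $ on the right.
So the next term is %%$·%%$%%$%%$%%$33$$$$·$.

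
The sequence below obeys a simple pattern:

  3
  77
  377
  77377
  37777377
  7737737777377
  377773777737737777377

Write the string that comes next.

7737737777377377773777737737777377

This is a Fibonacci-style word recurrence s(k) = s(k−2)·s(k−1): e.g. 3·77 = 377.
So term 8 is 7737737777377·377773777737737777377.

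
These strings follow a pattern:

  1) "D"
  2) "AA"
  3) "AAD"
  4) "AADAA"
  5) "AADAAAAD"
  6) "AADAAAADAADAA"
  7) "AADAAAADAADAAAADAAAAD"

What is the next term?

AADAAAADAADAAAADAAAADAADAAAADAADAA

From term 3 onward, concatenate the last term with the second-to-last: AA·D = AAD, AAD·AA = AADAA, …
Continuing: AADAAAADAADAAAADAAAAD · AADAAAADAADAA gives term 8.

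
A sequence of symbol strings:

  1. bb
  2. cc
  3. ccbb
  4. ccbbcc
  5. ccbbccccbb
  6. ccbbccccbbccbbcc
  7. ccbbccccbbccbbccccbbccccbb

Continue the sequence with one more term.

From term 3 onward, concatenate the last term with the second-to-last: cc·bb = ccbb, ccbb·cc = ccbbcc, …
Continuing: ccbbccccbbccbbccccbbccccbb · ccbbccccbbccbbcc gives term 8.

ccbbccccbbccbbccccbbccccbbccbbccccbbccbbcc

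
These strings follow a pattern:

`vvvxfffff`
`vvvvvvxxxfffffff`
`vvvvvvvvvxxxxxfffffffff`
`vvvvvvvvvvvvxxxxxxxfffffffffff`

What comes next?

Each string has the form v^{3n} x^{2n-1} f^{2n+3} (n = 1, 2, …).
At n = 5 the blocks have lengths 15, 9, 13.

vvvvvvvvvvvvvvvxxxxxxxxxfffffffffffff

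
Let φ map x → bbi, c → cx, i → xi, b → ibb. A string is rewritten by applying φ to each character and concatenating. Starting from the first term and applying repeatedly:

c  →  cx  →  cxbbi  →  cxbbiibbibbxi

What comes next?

Replace each of the 13 characters of cxbbiibbibbxi in place — cx bbi ibb ibb xi xi ibb ibb xi ibb ibb bbi xi — and concatenate.

cxbbiibbibbxixiibbibbxiibbibbbbixi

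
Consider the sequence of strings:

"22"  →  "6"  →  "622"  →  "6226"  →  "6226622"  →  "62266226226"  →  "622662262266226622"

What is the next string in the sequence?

Each term (from the third on) is the previous term followed by the one before it: term 3 = 6·22 = 622.
So term 8 is 622662262266226622·62266226226.

62266226226622662262266226226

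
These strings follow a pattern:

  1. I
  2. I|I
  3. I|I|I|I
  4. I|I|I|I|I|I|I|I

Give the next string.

I|I|I|I|I|I|I|I|I|I|I|I|I|I|I|I

Each string is two copies of the previous one joined by '|'.
One more doubling of I|I|I|I|I|I|I|I gives the answer.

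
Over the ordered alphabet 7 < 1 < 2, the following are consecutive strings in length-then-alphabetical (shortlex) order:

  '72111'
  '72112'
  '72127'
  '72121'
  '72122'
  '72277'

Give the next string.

The successor of 72277 increments the rightmost position that isn't already 2 and resets every position after it to 7.

72271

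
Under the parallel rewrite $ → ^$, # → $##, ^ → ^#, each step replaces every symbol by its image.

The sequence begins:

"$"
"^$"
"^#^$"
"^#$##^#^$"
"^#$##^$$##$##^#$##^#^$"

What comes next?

φ(^#$##^$$##$##^#$##^#^$) expands symbol-by-symbol to ^# $## ^$ $## $## ^# ^$ ^$ $## $## ^$ $## $## ^# $## ^$ $## $## ^# $## ^# ^$; joining the 22 pieces gives the next term.

^#$##^$$##$##^#^$^$$##$##^$$##$##^#$##^$$##$##^#$##^#^$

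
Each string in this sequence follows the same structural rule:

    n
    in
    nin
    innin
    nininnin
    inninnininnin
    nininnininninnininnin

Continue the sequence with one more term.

From term 3 onward, concatenate the second-to-last term with the last: n·in = nin, in·nin = innin, …
Continuing: inninnininnin · nininnininninnininnin gives term 8.

inninnininninnininnininninnininnin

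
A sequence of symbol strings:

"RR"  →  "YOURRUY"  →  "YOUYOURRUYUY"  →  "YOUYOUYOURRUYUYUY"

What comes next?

Every step adds YOU to the front and UY to the end of the previous string.
Applying this once more to YOUYOUYOURRUYUYUY:

YOUYOUYOUYOURRUYUYUYUY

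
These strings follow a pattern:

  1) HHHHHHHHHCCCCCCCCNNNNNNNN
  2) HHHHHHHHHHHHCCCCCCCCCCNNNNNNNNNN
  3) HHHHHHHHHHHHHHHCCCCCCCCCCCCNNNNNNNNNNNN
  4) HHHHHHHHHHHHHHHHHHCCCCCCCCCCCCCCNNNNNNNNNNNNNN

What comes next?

The n-th term is 3n H's then 2n+2 C's then 2n+2 N's, where the shown terms are n = 3, 4, 5, 6.
For the next term, n = 7, so the run lengths are 21, 16, 16.

HHHHHHHHHHHHHHHHHHHHHCCCCCCCCCCCCCCCCNNNNNNNNNNNNNNNN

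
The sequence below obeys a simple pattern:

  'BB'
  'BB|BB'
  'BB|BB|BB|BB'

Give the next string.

Each string is two copies of the previous one joined by '|'.
Doubling BB|BB|BB|BB with '|' between the halves:

BB|BB|BB|BB|BB|BB|BB|BB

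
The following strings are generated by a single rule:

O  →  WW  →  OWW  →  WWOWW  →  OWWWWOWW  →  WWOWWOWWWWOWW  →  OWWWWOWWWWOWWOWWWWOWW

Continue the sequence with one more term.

Each term (from the third on) is the two preceding terms concatenated in order: term 3 = O·WW = OWW.
Continuing: WWOWWOWWWWOWW · OWWWWOWWWWOWWOWWWWOWW gives term 8.

WWOWWOWWWWOWWOWWWWOWWWWOWWOWWWWOWW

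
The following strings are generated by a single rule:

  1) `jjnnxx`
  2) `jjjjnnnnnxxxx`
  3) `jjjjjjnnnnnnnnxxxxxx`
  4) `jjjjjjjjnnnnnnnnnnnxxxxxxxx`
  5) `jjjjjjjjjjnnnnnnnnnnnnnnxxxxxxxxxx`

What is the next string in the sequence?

jjjjjjjjjjjjnnnnnnnnnnnnnnnnnxxxxxxxxxxxx

The n-th term is 2n j's then 3n-1 n's then 2n x's (n = 1, 2, …).
At n = 6 the blocks have lengths 12, 17, 12.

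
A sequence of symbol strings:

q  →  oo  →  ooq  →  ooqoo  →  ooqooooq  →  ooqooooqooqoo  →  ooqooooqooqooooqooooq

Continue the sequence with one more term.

This is a Fibonacci-style word recurrence s(k) = s(k−1)·s(k−2): e.g. oo·q = ooq.
Continuing: ooqooooqooqooooqooooq · ooqooooqooqoo gives term 8.

ooqooooqooqooooqooooqooqooooqooqoo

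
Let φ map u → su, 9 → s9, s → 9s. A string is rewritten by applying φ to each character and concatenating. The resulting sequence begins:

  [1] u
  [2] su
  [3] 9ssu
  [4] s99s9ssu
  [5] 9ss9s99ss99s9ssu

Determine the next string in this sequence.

Replace each of the 16 characters of 9ss9s99ss99s9ssu in place — s9 9s 9s s9 9s s9 s9 9s 9s s9 s9 9s s9 9s 9s su — and concatenate.

s99s9ss99ss9s99s9ss9s99ss99s9ssu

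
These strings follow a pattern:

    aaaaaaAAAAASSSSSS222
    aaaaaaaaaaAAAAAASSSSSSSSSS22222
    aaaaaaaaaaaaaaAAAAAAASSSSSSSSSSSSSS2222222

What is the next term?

Term n consists of 4n-2 a's, followed by n+3 A's, followed by 4n-2 S's, followed by 2n-1 2's, where the shown terms are n = 2, 3, 4.
For the next term, n = 5, so the run lengths are 18, 8, 18, 9.

aaaaaaaaaaaaaaaaaaAAAAAAAASSSSSSSSSSSSSSSSSS222222222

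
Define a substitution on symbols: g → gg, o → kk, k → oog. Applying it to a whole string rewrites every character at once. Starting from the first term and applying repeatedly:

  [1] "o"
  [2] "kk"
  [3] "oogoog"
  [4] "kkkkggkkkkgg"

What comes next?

oogoogoogoogggggoogoogoogooggggg

Rewriting each symbol of kkkkggkkkkgg: k→oog, k→oog, k→oog, k→oog, g→gg, g→gg, k→oog, k→oog, k→oog, k→oog, g→gg, g→gg, which concatenates to oog oog oog oog gg gg oog oog oog oog gg gg.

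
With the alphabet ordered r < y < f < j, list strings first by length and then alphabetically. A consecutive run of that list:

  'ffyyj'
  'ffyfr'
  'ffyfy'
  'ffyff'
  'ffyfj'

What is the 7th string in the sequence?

ffyjy

Advancing 2 positions from ffyfj through ffyfj → ffyjr reaches term 7.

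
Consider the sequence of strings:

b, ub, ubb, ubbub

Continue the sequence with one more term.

ubbububb

This is a Fibonacci-style word recurrence s(k) = s(k−1)·s(k−2): e.g. ub·b = ubb.
So term 5 is ubbub·ubb.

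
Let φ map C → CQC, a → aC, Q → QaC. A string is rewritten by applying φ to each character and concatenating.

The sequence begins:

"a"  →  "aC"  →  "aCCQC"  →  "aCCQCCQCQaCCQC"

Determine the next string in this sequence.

Applying the rule to each of the 14 symbols of aCCQCCQCQaCCQC gives the pieces aC CQC CQC QaC CQC CQC QaC CQC QaC aC CQC CQC QaC CQC, which concatenate to the answer.

aCCQCCQCQaCCQCCQCQaCCQCQaCaCCQCCQCQaCCQC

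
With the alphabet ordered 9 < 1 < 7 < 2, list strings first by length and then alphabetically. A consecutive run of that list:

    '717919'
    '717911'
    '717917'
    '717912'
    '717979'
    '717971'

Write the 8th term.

717972

Continuing the enumeration 2 steps past 717971: 717971 → 717977 → (answer).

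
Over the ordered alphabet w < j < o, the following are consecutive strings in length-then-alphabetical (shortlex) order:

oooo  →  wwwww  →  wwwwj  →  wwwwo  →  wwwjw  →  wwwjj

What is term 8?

wwwow

Advancing 2 positions from wwwjj through wwwjj → wwwjo reaches term 8.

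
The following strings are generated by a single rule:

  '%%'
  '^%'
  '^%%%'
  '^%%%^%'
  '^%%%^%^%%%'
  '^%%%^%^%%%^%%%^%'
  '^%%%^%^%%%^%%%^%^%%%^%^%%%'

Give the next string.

This is a Fibonacci-style word recurrence s(k) = s(k−1)·s(k−2): e.g. ^%·%% = ^%%%.
So term 8 is ^%%%^%^%%%^%%%^%^%%%^%^%%%·^%%%^%^%%%^%%%^%.

^%%%^%^%%%^%%%^%^%%%^%^%%%^%%%^%^%%%^%%%^%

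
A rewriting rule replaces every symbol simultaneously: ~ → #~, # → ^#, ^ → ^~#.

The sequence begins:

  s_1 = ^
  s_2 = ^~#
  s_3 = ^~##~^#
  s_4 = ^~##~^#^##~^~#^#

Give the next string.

^~##~^#^##~^~#^#^~#^#^##~^~##~^#^~#^#

Replace each of the 16 characters of ^~##~^#^##~^~#^# in place — ^~# #~ ^# ^# #~ ^~# ^# ^~# ^# ^# #~ ^~# #~ ^# ^~# ^# — and concatenate.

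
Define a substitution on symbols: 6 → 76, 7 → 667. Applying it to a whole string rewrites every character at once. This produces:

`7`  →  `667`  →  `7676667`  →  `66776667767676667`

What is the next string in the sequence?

76766676677676766676677666776667767676667

Applying the rule to each of the 17 symbols of 66776667767676667 gives the pieces 76 76 667 667 76 76 76 667 667 76 667 76 667 76 76 76 667, which concatenate to the answer.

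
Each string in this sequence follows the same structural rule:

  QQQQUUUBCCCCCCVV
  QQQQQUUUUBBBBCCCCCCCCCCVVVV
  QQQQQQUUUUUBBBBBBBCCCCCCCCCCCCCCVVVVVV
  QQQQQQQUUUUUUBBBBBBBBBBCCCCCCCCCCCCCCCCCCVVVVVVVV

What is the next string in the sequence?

The n-th term is n+3 Q's then n+2 U's then 3n-2 B's then 4n+2 C's then 2n V's (n = 1, 2, …).
For the next term, n = 5, so the run lengths are 8, 7, 13, 22, 10.

QQQQQQQQUUUUUUUBBBBBBBBBBBBBCCCCCCCCCCCCCCCCCCCCCCVVVVVVVVVV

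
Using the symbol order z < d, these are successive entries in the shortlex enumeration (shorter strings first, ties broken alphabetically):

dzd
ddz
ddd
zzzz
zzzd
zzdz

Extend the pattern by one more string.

zzdd

The successor of zzdz increments the rightmost position that isn't already d and resets every position after it to z.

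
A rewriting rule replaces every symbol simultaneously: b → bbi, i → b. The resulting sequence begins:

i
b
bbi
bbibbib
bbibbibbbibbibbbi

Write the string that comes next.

Rewriting the 17 symbols of bbibbibbbibbibbbi one by one yields bbi bbi b bbi bbi b bbi bbi bbi b bbi bbi b bbi bbi bbi b; concatenated:

bbibbibbbibbibbbibbibbibbbibbibbbibbibbib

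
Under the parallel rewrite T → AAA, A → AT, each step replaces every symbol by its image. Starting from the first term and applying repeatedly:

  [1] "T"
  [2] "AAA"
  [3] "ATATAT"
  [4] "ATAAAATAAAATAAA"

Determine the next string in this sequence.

ATAAAATATATATAAAATATATATAAAATATAT

Replace each of the 15 characters of ATAAAATAAAATAAA in place — AT AAA AT AT AT AT AAA AT AT AT AT AAA AT AT AT — and concatenate.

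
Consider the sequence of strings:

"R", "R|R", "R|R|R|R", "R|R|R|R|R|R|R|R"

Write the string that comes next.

R|R|R|R|R|R|R|R|R|R|R|R|R|R|R|R

Each string is two copies of the previous one joined by '|'.
So the next term is two copies of R|R|R|R|R|R|R|R with '|' between the halves.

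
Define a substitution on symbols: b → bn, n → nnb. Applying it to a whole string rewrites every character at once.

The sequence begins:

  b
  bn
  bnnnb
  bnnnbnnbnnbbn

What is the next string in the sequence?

Applying the rule to each of the 13 symbols of bnnnbnnbnnbbn gives the pieces bn nnb nnb nnb bn nnb nnb bn nnb nnb bn bn nnb, which concatenate to the answer.

bnnnbnnbnnbbnnnbnnbbnnnbnnbbnbnnnb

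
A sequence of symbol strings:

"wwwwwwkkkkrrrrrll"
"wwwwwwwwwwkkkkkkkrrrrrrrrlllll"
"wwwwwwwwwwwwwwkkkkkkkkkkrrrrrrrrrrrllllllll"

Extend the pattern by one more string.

The n-th term is 4n+2 w's then 3n+1 k's then 3n+2 r's then 3n-1 l's (n = 1, 2, …).
Setting n = 4 gives 18, 13, 14, 11 characters in each block.

wwwwwwwwwwwwwwwwwwkkkkkkkkkkkkkrrrrrrrrrrrrrrlllllllllll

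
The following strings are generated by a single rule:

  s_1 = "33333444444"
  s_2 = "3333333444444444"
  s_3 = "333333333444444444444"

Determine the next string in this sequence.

Each string has the form 3^{2n+1} 4^{3n}, where the shown terms are n = 2, 3, 4.
Setting n = 5 gives 11, 15 characters in each block.

33333333333444444444444444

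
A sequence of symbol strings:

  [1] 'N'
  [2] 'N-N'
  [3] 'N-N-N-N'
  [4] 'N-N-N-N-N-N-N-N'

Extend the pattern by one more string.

Each string is two copies of the previous one joined by '-'.
So the next term is two copies of N-N-N-N-N-N-N-N with '-' between the halves.

N-N-N-N-N-N-N-N-N-N-N-N-N-N-N-N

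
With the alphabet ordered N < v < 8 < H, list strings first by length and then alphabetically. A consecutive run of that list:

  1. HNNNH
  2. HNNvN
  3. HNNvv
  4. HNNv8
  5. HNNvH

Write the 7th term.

Continuing the enumeration 2 steps past HNNvH: HNNvH → HNN8N → (answer).

HNN8v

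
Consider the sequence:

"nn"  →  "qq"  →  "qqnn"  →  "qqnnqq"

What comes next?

qqnnqqqqnn

This is a Fibonacci-style word recurrence s(k) = s(k−1)·s(k−2): e.g. qq·nn = qqnn.
So term 5 is qqnnqq·qqnn.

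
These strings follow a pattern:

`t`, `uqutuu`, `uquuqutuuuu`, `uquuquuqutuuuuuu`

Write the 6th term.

s(k+1) = uqu·s(k)·uu, so each term gains uqu as a prefix and uu as a suffix.
From uquuquuqutuuuuuu, 2 further steps: uquuquuqutuuuuuu → uquuquuquuqutuuuuuuuu → (answer).

uquuquuquuquuqutuuuuuuuuuu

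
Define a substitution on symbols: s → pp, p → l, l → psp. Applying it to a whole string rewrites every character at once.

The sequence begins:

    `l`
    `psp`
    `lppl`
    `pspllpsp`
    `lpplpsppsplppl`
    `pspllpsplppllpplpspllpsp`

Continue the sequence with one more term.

lpplpsppsplpplpspllpsppspllpsplpplpsppsplppl

Replace each of the 24 characters of pspllpsplppllpplpspllpsp in place — l pp l psp psp l pp l psp l l psp psp l l psp l pp l psp psp l pp l — and concatenate.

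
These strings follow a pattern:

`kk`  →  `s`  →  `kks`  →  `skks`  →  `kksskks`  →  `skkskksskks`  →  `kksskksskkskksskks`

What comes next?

From term 3 onward, concatenate the second-to-last term with the last: kk·s = kks, s·kks = skks, …
Continuing: skkskksskks · kksskksskkskksskks gives term 8.

skkskksskkskksskksskkskksskks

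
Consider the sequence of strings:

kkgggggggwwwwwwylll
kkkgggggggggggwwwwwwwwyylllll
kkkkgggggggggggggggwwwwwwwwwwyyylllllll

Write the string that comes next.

kkkkkgggggggggggggggggggwwwwwwwwwwwwyyyylllllllll

The n-th term is n k's then 4n-1 g's then 2n+2 w's then n-1 y's then 2n-1 l's, where the shown terms are n = 2, 3, 4.
Setting n = 5 gives 5, 19, 12, 4, 9 characters in each block.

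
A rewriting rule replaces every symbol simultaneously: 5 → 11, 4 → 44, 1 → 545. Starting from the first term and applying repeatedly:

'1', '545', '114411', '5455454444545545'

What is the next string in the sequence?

11441111441144444444114411114411

Applying the rule to each of the 16 symbols of 5455454444545545 gives the pieces 11 44 11 11 44 11 44 44 44 44 11 44 11 11 44 11, which concatenate to the answer.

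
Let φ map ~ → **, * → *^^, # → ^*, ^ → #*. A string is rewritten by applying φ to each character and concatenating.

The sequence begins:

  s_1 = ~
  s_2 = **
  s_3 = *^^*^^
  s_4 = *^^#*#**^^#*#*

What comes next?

*^^#*#*^**^^^**^^*^^#*#*^**^^^**^^

Replace each of the 14 characters of *^^#*#**^^#*#* in place — *^^ #* #* ^* *^^ ^* *^^ *^^ #* #* ^* *^^ ^* *^^ — and concatenate.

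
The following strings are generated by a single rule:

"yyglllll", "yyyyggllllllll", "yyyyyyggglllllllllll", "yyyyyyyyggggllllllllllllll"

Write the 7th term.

yyyyyyyyyyyyyyggggggglllllllllllllllllllllll

The n-th term is 2n y's then n g's then 3n+2 l's (n = 1, 2, …).
For term 7, n = 7, so the run lengths are 14, 7, 23.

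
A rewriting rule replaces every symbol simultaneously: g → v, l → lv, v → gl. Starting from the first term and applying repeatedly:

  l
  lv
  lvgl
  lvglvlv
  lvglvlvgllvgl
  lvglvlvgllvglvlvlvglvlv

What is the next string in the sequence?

lvglvlvgllvglvlvlvglvlvgllvgllvglvlvgllvgl

φ(lvglvlvgllvglvlvlvglvlv) expands symbol-by-symbol to lv gl v lv gl lv gl v lv lv gl v lv gl lv gl lv gl v lv gl lv gl; joining the 23 pieces gives the next term.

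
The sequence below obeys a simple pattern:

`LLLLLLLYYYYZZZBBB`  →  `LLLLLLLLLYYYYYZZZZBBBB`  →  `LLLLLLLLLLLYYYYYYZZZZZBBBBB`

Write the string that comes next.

LLLLLLLLLLLLLYYYYYYYZZZZZZBBBBBB

Term n consists of 2n+1 L's, followed by n+1 Y's, followed by n Z's, followed by n B's, where the shown terms are n = 3, 4, 5.
At n = 6 the blocks have lengths 13, 7, 6, 6.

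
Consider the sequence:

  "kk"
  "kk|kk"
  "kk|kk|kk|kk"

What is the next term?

s(k+1) = s(k)·|·s(k) — each term doubles the last with '|' between the halves.
One more doubling of kk|kk|kk|kk gives the answer.

kk|kk|kk|kk|kk|kk|kk|kk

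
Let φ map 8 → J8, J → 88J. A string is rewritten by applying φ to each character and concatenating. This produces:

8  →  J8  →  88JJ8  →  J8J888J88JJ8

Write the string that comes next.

88JJ888JJ8J8J888JJ8J888J88JJ8

Apply φ to J8J888J88JJ8 symbol by symbol: J→88J, 8→J8, J→88J, 8→J8, 8→J8, 8→J8, J→88J, 8→J8, 8→J8, J→88J, J→88J, 8→J8; joined: 88J J8 88J J8 J8 J8 88J J8 J8 88J 88J J8.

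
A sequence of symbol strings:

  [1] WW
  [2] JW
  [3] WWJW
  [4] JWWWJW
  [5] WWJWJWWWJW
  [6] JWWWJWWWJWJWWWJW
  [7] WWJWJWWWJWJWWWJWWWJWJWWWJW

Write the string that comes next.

JWWWJWWWJWJWWWJWWWJWJWWWJWJWWWJWWWJWJWWWJW

This is a Fibonacci-style word recurrence s(k) = s(k−2)·s(k−1): e.g. WW·JW = WWJW.
So term 8 is JWWWJWWWJWJWWWJW·WWJWJWWWJWJWWWJWWWJWJWWWJW.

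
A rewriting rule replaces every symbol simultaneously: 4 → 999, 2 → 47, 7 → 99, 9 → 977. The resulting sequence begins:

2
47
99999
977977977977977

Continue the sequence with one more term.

Replace each of the 15 characters of 977977977977977 in place — 977 99 99 977 99 99 977 99 99 977 99 99 977 99 99 — and concatenate.

97799999779999977999997799999779999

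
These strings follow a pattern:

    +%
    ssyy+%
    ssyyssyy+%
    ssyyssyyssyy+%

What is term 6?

Each term is the previous one with ssyy prepended.
From ssyyssyyssyy+%, 2 further steps: ssyyssyyssyy+% → ssyyssyyssyyssyy+% → (answer).

ssyyssyyssyyssyyssyy+%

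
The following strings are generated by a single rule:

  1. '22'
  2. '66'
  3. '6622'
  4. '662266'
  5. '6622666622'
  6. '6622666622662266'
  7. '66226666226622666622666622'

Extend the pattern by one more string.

662266662266226666226666226622666622662266

Each term (from the third on) is the previous term followed by the one before it: term 3 = 66·22 = 6622.
So term 8 is 66226666226622666622666622·6622666622662266.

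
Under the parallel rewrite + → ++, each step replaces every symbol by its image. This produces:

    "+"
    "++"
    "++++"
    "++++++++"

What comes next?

Expanding ++++++++: +→++, +→++, +→++, +→++, +→++, +→++, +→++, +→++. Concatenated: ++ ++ ++ ++ ++ ++ ++ ++.

++++++++++++++++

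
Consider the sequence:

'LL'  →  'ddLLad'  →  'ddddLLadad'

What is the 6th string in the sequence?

ddddddddddLLadadadadad

Each term wraps the previous one in dd on the left and ad on the right.
From ddddLLadad, 3 further steps: ddddLLadad → ddddddLLadadad → ddddddddLLadadadad → (answer).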